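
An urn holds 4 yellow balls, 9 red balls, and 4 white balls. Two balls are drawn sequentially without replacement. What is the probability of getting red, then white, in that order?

9/68

Chain rule:
P = 9/17 × 4/16 = 36/272 = 9/68.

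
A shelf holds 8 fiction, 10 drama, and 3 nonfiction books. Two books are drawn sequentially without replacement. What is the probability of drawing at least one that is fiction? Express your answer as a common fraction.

P(no fiction) = 13/21 × 12/20 = 156/420 = 13/35.
P(at least one) = 1 − 13/35 = 22/35.

22/35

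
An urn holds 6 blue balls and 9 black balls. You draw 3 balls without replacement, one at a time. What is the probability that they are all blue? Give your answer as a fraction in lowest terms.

4/91

P(all blue) = 6/15 × 5/14 × 4/13 = 120/2730 = 4/91.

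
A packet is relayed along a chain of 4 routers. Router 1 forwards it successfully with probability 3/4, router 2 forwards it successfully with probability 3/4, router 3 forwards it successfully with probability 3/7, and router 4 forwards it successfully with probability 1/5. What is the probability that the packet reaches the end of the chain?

27/560

Each stage is reached only if all earlier stages succeed, so
P = 3/4 × 3/4 × 3/7 × 1/5 = 27/560.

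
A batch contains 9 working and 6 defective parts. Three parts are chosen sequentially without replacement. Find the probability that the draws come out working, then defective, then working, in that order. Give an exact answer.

72/455

Multiply the probability of each draw given the previous ones:
P = 9/15 × 6/14 × 8/13 = 432/2730 = 72/455.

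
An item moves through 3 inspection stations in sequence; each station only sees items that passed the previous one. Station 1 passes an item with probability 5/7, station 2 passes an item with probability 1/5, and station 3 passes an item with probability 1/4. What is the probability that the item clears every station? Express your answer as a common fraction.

1/28

Multiplying along the chain,
P = 5/7 × 1/5 × 1/4 = 5/140 = 1/28.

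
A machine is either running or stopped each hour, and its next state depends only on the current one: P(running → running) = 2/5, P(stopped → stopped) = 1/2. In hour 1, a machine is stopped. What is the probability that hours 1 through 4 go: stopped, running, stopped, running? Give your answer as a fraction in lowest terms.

Hour 1 is given. For each transition, use the conditional probability from the current state:
P(running | stopped) = 1/2; P(stopped | running) = 3/5; P(running | stopped) = 1/2.
P = 1/2 × 3/5 × 1/2 = 3/20.

3/20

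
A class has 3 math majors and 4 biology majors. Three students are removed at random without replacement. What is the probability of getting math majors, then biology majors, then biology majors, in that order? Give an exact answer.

6/35

Each draw changes the counts, so multiply the conditional probabilities along the sequence:
P = 3/7 × 4/6 × 3/5 = 36/210 = 6/35.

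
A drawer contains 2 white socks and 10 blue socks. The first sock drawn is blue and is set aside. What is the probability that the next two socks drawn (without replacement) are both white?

1/55

With the first sock removed, 2 white remain out of 11.
P = 2/11 × 1/10 = 2/110 = 1/55.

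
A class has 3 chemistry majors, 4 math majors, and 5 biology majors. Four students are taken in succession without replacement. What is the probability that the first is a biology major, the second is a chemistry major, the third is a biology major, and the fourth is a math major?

2/99

Each draw changes the counts, so multiply the conditional probabilities along the sequence:
P = 5/12 × 3/11 × 4/10 × 4/9 = 240/11880 = 2/99.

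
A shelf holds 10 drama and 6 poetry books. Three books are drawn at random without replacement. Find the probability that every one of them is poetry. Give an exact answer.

P = 6/16 × 5/15 × 4/14 = 120/3360 = 1/28.

1/28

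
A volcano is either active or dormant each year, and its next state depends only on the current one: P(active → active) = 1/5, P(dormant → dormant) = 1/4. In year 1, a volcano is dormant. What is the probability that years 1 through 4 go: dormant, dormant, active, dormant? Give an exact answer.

3/20

Year 1 is given. For each transition, use the conditional probability from the current state:
P(dormant | dormant) = 1/4; P(active | dormant) = 3/4; P(dormant | active) = 4/5.
P = 1/4 × 3/4 × 4/5 = 12/80 = 3/20.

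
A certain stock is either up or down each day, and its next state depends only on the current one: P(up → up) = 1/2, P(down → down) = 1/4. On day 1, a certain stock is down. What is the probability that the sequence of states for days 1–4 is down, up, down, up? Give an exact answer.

9/32

Day 1 is given. For each transition, use the conditional probability from the current state:
P(up | down) = 3/4; P(down | up) = 1/2; P(up | down) = 3/4.
P = 3/4 × 1/2 × 3/4 = 9/32.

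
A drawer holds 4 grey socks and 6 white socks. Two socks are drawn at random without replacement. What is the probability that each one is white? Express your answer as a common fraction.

P(every draw is white) = 6/10 × 5/9 = 30/90 = 1/3.

1/3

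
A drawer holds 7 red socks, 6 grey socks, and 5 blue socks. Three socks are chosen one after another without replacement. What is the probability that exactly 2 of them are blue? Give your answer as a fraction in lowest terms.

One ordering (blue drawn first) has probability 5/18 × 4/17 × 13/16 = 260/4896 = 65/1224.
There are C(3,2) = 3 such orderings, each equally likely, so P = 3 × 65/1224 = 65/408.

65/408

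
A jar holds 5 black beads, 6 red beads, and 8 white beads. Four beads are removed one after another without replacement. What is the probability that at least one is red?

P(no red) = 13/19 × 12/18 × 11/17 × 10/16 = 17160/93024 = 715/3876.
P(at least one) = 1 − 715/3876 = 3161/3876.

3161/3876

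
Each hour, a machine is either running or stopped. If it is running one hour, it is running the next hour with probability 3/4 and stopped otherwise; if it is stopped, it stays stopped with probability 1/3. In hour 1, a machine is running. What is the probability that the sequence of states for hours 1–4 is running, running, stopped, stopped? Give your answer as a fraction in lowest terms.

1/16

Hour 1 is given. For each transition, use the conditional probability from the current state:
P(running | running) = 3/4; P(stopped | running) = 1/4; P(stopped | stopped) = 1/3.
P = 3/4 × 1/4 × 1/3 = 3/48 = 1/16.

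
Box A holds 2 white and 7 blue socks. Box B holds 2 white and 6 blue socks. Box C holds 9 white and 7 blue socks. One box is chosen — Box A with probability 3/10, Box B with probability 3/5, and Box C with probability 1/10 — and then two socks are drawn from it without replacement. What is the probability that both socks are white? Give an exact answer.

From Box A: P(both white) = (2/9)(1/8) = 1/36.
From Box B: P(both white) = (2/8)(1/7) = 1/28.
From Box C: P(both white) = (9/16)(8/15) = 3/10.
Total probability = (3/10)(1/36) + (3/5)(1/28) + (1/10)(3/10) = 251/4200.

251/4200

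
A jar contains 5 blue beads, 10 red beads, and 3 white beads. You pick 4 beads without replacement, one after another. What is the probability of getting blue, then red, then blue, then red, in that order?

Chain rule:
P = 5/18 × 10/17 × 4/16 × 9/15 = 1800/73440 = 5/204.

5/204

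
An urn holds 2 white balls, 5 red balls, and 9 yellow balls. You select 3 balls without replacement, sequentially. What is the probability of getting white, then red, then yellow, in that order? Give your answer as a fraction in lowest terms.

Chain rule:
P = 2/16 × 5/15 × 9/14 = 90/3360 = 3/112.

3/112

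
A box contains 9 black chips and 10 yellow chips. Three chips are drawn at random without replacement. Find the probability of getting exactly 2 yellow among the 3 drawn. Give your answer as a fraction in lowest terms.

One ordering (yellow drawn first) has probability 10/19 × 9/18 × 9/17 = 810/5814 = 45/323.
There are C(3,2) = 3 such orderings, each equally likely, so P = 3 × 45/323 = 135/323.

135/323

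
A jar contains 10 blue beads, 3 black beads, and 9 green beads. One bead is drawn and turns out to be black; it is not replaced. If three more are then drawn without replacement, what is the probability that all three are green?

With the first bead removed, 9 green remain out of 21.
P = 9/21 × 8/20 × 7/19 = 504/7980 = 6/95.

6/95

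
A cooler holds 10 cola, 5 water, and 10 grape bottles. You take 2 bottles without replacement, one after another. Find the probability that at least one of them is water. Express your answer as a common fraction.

P(no water) = 20/25 × 19/24 = 380/600 = 19/30.
P(at least one) = 1 − 19/30 = 11/30.

11/30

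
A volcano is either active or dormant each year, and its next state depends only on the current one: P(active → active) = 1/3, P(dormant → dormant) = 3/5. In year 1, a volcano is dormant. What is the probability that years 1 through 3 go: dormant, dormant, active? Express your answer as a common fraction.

Year 1 is given. For each transition, use the conditional probability from the current state:
P(dormant | dormant) = 3/5; P(active | dormant) = 2/5.
P = 3/5 × 2/5 = 6/25.

6/25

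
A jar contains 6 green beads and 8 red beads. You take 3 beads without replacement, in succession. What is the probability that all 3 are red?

2/13

P = 8/14 × 7/13 × 6/12 = 336/2184 = 2/13.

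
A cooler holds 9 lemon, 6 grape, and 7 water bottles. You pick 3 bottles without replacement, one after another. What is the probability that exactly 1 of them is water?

21/44

One ordering (water drawn first) has probability 7/22 × 15/21 × 14/20 = 1470/9240 = 7/44.
There are C(3,1) = 3 such orderings, each equally likely, so P = 3 × 7/44 = 21/44.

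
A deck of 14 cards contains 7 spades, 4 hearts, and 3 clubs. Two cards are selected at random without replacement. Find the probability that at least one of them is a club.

36/91

P(no clubs) = 11/14 × 10/13 = 110/182 = 55/91.
P(at least one) = 1 − 55/91 = 36/91.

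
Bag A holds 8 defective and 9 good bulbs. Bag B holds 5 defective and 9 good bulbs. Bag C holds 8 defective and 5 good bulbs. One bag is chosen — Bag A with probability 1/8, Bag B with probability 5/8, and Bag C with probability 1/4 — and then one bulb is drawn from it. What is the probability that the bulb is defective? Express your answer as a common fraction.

From Bag A: P(defective) = 8/17.
From Bag B: P(defective) = 5/14.
From Bag C: P(defective) = 8/13.
Total probability = (1/8)(8/17) + (5/8)(5/14) + (1/4)(8/13) = 10789/24752.

10789/24752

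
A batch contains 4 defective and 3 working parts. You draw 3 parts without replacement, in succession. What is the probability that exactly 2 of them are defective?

One ordering (defective drawn first) has probability 4/7 × 3/6 × 3/5 = 36/210 = 6/35.
There are C(3,2) = 3 such orderings, each equally likely, so P = 3 × 6/35 = 18/35.

18/35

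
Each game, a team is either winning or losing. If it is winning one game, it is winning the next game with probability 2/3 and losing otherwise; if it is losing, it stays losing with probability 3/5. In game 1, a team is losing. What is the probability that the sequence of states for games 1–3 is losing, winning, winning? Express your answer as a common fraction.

4/15

Game 1 is given. For each transition, use the conditional probability from the current state:
P(winning | losing) = 2/5; P(winning | winning) = 2/3.
P = 2/5 × 2/3 = 4/15.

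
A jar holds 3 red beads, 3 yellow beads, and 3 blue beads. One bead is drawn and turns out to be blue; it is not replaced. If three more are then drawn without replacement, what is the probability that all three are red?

With the first bead removed, 3 red remain out of 8.
P = 3/8 × 2/7 × 1/6 = 6/336 = 1/56.

1/56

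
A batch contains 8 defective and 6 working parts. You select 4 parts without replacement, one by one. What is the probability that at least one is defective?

P(no defective) = 6/14 × 5/13 × 4/12 × 3/11 = 360/24024 = 15/1001.
P(at least one) = 1 − 15/1001 = 986/1001.

986/1001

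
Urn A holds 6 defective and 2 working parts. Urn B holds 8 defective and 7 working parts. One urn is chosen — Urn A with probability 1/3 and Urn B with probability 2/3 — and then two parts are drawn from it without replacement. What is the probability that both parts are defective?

449/1260

From Urn A: P(both defective) = (6/8)(5/7) = 15/28.
From Urn B: P(both defective) = (8/15)(7/14) = 4/15.
Total probability = (1/3)(15/28) + (2/3)(4/15) = 449/1260.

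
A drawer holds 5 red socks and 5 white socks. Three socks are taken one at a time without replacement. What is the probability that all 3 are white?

P(all white) = 5/10 × 4/9 × 3/8 = 60/720 = 1/12.

1/12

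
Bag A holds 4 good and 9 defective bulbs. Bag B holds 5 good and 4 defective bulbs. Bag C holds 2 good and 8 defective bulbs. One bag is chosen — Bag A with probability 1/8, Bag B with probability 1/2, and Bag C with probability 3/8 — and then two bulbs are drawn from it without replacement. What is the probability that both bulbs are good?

From Bag A: P(both good) = (4/13)(3/12) = 1/13.
From Bag B: P(both good) = (5/9)(4/8) = 5/18.
From Bag C: P(both good) = (2/10)(1/9) = 1/45.
Total probability = (1/8)(1/13) + (1/2)(5/18) + (3/8)(1/45) = 367/2340.

367/2340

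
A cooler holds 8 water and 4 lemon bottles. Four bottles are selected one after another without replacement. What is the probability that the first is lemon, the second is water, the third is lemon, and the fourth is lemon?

Multiply the probability of each draw given the previous ones:
P = 4/12 × 8/11 × 3/10 × 2/9 = 192/11880 = 8/495.

8/495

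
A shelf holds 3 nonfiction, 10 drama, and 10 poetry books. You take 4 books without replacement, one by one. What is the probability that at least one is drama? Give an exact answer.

148/161

P(no drama) = 13/23 × 12/22 × 11/21 × 10/20 = 17160/212520 = 13/161.
P(at least one) = 1 − 13/161 = 148/161.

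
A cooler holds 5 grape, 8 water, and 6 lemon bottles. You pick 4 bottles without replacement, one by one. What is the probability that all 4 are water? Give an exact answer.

P = 8/19 × 7/18 × 6/17 × 5/16 = 1680/93024 = 35/1938.

35/1938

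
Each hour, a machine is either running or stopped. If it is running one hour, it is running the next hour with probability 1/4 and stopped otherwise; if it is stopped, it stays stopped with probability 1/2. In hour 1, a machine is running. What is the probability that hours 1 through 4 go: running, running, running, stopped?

3/64

Hour 1 is given. For each transition, use the conditional probability from the current state:
P(running | running) = 1/4; P(running | running) = 1/4; P(stopped | running) = 3/4.
P = 1/4 × 1/4 × 3/4 = 3/64.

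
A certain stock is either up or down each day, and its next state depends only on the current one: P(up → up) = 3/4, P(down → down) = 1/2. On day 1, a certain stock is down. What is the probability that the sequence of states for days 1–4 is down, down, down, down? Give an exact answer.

1/8

Day 1 is given. For each transition, use the conditional probability from the current state:
P(down | down) = 1/2; P(down | down) = 1/2; P(down | down) = 1/2.
P = 1/2 × 1/2 × 1/2 = 1/8.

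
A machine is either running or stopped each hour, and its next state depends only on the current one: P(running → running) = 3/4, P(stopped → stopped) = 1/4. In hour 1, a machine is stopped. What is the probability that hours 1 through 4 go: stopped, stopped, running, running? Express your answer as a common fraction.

Hour 1 is given. For each transition, use the conditional probability from the current state:
P(stopped | stopped) = 1/4; P(running | stopped) = 3/4; P(running | running) = 3/4.
P = 1/4 × 3/4 × 3/4 = 9/64.

9/64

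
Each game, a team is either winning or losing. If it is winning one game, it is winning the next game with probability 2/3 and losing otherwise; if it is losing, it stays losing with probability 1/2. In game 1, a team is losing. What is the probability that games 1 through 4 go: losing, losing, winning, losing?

Game 1 is given. For each transition, use the conditional probability from the current state:
P(losing | losing) = 1/2; P(winning | losing) = 1/2; P(losing | winning) = 1/3.
P = 1/2 × 1/2 × 1/3 = 1/12.

1/12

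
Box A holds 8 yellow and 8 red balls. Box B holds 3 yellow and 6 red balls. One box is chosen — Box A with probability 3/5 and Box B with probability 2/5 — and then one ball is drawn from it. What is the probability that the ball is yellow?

13/30

From Box A: P(yellow) = 8/16.
From Box B: P(yellow) = 3/9.
Total probability = (3/5)(8/16) + (2/5)(3/9) = 13/30.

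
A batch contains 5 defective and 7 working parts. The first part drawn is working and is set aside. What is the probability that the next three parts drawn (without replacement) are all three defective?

2/33

With the first part removed, 5 defective remain out of 11.
P = 5/11 × 4/10 × 3/9 = 60/990 = 2/33.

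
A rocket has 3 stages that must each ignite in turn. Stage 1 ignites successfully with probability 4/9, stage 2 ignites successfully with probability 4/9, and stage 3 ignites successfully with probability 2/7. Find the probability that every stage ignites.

The events are sequential, so multiply the conditional probabilities:
P = 4/9 × 4/9 × 2/7 = 32/567.

32/567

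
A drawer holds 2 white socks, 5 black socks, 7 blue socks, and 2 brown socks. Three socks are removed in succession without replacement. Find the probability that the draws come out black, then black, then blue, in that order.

1/24

Each draw changes the counts, so multiply the conditional probabilities along the sequence:
P = 5/16 × 4/15 × 7/14 = 140/3360 = 1/24.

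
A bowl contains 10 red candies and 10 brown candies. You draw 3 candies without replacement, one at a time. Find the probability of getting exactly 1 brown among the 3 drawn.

15/38

One ordering (brown drawn first) has probability 10/20 × 10/19 × 9/18 = 900/6840 = 5/38.
There are C(3,1) = 3 such orderings, each equally likely, so P = 3 × 5/38 = 15/38.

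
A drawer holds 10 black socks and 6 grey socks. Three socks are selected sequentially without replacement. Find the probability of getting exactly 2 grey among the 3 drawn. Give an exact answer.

15/56

One ordering (grey drawn first) has probability 6/16 × 5/15 × 10/14 = 300/3360 = 5/56.
There are C(3,2) = 3 such orderings, each equally likely, so P = 3 × 5/56 = 15/56.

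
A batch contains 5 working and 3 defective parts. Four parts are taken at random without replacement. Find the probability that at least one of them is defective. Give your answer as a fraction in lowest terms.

13/14

P(no defective) = 5/8 × 4/7 × 3/6 × 2/5 = 120/1680 = 1/14.
P(at least one) = 1 − 1/14 = 13/14.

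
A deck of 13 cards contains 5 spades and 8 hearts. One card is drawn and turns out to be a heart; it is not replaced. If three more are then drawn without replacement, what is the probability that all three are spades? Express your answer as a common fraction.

With the first card removed, 5 spades remain out of 12.
P = 5/12 × 4/11 × 3/10 = 60/1320 = 1/22.

1/22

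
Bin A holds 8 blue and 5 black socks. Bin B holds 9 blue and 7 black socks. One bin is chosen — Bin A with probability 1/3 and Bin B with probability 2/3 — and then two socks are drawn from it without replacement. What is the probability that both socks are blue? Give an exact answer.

187/585

From Bin A: P(both blue) = (8/13)(7/12) = 14/39.
From Bin B: P(both blue) = (9/16)(8/15) = 3/10.
Total probability = (1/3)(14/39) + (2/3)(3/10) = 187/585.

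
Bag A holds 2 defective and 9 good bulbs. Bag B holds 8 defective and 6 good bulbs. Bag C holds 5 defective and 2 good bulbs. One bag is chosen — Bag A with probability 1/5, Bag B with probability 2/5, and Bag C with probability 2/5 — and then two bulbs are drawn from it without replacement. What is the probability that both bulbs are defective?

23813/75075

From Bag A: P(both defective) = (2/11)(1/10) = 1/55.
From Bag B: P(both defective) = (8/14)(7/13) = 4/13.
From Bag C: P(both defective) = (5/7)(4/6) = 10/21.
Total probability = (1/5)(1/55) + (2/5)(4/13) + (2/5)(10/21) = 23813/75075.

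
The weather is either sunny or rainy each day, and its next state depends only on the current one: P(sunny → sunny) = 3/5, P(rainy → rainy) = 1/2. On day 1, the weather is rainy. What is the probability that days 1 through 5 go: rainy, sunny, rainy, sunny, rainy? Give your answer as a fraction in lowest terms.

1/25

Day 1 is given. For each transition, use the conditional probability from the current state:
P(sunny | rainy) = 1/2; P(rainy | sunny) = 2/5; P(sunny | rainy) = 1/2; P(rainy | sunny) = 2/5.
P = 1/2 × 2/5 × 1/2 × 2/5 = 4/100 = 1/25.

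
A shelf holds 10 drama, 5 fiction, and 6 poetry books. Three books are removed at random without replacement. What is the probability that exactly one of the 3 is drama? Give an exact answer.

55/133

One ordering (drama drawn first) has probability 10/21 × 11/20 × 10/19 = 1100/7980 = 55/399.
There are C(3,1) = 3 such orderings, each equally likely, so P = 3 × 55/399 = 55/133.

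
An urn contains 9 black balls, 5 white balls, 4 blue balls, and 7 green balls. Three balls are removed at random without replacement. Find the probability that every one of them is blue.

P(every draw is blue) = 4/25 × 3/24 × 2/23 = 24/13800 = 1/575.

1/575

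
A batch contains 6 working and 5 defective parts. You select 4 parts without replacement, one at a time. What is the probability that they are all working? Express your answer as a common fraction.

1/22

P = 6/11 × 5/10 × 4/9 × 3/8 = 360/7920 = 1/22.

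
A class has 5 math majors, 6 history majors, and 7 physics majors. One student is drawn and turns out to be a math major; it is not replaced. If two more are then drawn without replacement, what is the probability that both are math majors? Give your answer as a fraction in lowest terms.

3/68

With the first student removed, 4 math majors remain out of 17.
P = 4/17 × 3/16 = 12/272 = 3/68.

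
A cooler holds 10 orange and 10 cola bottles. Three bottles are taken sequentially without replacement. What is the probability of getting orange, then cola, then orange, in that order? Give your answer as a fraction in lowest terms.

5/38

Chain rule:
P = 10/20 × 10/19 × 9/18 = 900/6840 = 5/38.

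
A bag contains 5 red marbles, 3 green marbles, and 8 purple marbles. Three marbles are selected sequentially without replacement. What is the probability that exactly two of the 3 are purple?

2/5

One ordering (purple drawn first) has probability 8/16 × 7/15 × 8/14 = 448/3360 = 2/15.
There are C(3,2) = 3 such orderings, each equally likely, so P = 3 × 2/15 = 2/5.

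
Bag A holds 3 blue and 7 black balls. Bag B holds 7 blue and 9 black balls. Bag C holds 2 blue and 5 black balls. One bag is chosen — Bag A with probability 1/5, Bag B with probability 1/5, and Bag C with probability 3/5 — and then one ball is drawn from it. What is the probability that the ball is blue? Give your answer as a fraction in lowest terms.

From Bag A: P(blue) = 3/10.
From Bag B: P(blue) = 7/16.
From Bag C: P(blue) = 2/7.
Total probability = (1/5)(3/10) + (1/5)(7/16) + (3/5)(2/7) = 893/2800.

893/2800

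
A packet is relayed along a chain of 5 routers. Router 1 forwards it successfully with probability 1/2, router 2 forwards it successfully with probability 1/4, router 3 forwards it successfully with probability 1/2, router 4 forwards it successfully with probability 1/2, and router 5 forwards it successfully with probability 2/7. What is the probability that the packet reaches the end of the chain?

Multiplying along the chain,
P = 1/2 × 1/4 × 1/2 × 1/2 × 2/7 = 2/224 = 1/112.

1/112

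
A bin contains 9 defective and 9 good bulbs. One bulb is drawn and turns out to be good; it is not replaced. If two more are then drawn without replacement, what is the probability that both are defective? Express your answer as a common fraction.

9/34

After the first draw, 9 of the remaining 17 bulbs are defective.
P = 9/17 × 8/16 = 72/272 = 9/34.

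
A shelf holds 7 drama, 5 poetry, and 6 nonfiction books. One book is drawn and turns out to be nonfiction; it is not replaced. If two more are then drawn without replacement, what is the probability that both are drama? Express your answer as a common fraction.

21/136

After the first draw, 7 of the remaining 17 books are drama.
P = 7/17 × 6/16 = 42/272 = 21/136.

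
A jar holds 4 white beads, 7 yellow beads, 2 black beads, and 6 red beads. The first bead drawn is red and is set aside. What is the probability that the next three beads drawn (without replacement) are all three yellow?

35/816

After the first draw, 7 of the remaining 18 beads are yellow.
P = 7/18 × 6/17 × 5/16 = 210/4896 = 35/816.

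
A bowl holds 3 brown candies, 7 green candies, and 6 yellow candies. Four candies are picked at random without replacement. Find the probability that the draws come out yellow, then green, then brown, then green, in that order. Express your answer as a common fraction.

Chain rule:
P = 6/16 × 7/15 × 3/14 × 6/13 = 756/43680 = 9/520.

9/520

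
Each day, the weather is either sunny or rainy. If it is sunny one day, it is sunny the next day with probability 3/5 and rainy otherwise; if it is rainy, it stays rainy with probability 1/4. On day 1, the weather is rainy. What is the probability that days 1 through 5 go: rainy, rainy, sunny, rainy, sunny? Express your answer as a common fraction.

9/160

Day 1 is given. For each transition, use the conditional probability from the current state:
P(rainy | rainy) = 1/4; P(sunny | rainy) = 3/4; P(rainy | sunny) = 2/5; P(sunny | rainy) = 3/4.
P = 1/4 × 3/4 × 2/5 × 3/4 = 18/320 = 9/160.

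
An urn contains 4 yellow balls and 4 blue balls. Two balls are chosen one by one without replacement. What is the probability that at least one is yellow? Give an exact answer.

11/14

P(no yellow) = 4/8 × 3/7 = 12/56 = 3/14.
P(at least one) = 1 − 3/14 = 11/14.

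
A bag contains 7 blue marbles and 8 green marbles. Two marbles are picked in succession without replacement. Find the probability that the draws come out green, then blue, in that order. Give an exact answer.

4/15

Multiply the probability of each draw given the previous ones:
P = 8/15 × 7/14 = 56/210 = 4/15.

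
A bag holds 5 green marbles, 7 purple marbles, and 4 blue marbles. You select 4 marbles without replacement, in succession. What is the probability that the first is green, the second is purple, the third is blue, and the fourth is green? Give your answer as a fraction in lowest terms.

1/78

Chain rule:
P = 5/16 × 7/15 × 4/14 × 4/13 = 560/43680 = 1/78.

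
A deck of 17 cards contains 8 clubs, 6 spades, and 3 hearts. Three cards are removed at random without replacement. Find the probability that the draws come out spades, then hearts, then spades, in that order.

3/136

Chain rule:
P = 6/17 × 3/16 × 5/15 = 90/4080 = 3/136.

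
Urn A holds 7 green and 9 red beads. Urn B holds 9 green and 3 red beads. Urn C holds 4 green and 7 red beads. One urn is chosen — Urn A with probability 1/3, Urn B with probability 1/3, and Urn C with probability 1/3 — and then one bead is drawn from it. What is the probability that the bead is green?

From Urn A: P(green) = 7/16.
From Urn B: P(green) = 9/12.
From Urn C: P(green) = 4/11.
Total probability = (1/3)(7/16) + (1/3)(9/12) + (1/3)(4/11) = 91/176.

91/176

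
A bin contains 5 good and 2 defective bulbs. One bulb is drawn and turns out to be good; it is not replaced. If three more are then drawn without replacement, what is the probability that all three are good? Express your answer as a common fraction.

1/5

After the first draw, 4 of the remaining 6 bulbs are good.
P = 4/6 × 3/5 × 2/4 = 24/120 = 1/5.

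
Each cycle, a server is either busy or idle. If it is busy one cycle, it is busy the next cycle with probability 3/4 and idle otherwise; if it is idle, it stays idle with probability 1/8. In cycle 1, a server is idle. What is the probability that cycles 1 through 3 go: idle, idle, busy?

7/64

Cycle 1 is given. For each transition, use the conditional probability from the current state:
P(idle | idle) = 1/8; P(busy | idle) = 7/8.
P = 1/8 × 7/8 = 7/64.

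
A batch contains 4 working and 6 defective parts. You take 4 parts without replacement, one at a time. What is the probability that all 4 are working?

P(all working) = 4/10 × 3/9 × 2/8 × 1/7 = 24/5040 = 1/210.

1/210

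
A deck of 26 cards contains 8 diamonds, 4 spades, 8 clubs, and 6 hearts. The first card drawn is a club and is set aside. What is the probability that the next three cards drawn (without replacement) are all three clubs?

7/460

With the first card removed, 7 clubs remain out of 25.
P = 7/25 × 6/24 × 5/23 = 210/13800 = 7/460.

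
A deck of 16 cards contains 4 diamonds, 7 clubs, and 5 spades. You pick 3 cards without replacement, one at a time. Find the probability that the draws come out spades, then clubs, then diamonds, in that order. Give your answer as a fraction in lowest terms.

Multiply the probability of each draw given the previous ones:
P = 5/16 × 7/15 × 4/14 = 140/3360 = 1/24.

1/24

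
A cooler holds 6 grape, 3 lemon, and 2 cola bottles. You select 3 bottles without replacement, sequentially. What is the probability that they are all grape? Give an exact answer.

P(every draw is grape) = 6/11 × 5/10 × 4/9 = 120/990 = 4/33.

4/33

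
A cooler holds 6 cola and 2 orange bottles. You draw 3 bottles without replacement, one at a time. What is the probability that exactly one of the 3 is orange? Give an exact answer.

15/28

One ordering (orange drawn first) has probability 2/8 × 6/7 × 5/6 = 60/336 = 5/28.
There are C(3,1) = 3 such orderings, each equally likely, so P = 3 × 5/28 = 15/28.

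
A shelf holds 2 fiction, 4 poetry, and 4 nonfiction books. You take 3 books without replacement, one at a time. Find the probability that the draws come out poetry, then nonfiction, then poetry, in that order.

1/15

Multiply the probability of each draw given the previous ones:
P = 4/10 × 4/9 × 3/8 = 48/720 = 1/15.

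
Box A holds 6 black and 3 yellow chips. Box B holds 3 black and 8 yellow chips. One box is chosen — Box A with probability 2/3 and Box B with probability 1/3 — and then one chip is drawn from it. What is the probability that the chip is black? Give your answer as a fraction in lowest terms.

From Box A: P(black) = 6/9.
From Box B: P(black) = 3/11.
Total probability = (2/3)(6/9) + (1/3)(3/11) = 53/99.

53/99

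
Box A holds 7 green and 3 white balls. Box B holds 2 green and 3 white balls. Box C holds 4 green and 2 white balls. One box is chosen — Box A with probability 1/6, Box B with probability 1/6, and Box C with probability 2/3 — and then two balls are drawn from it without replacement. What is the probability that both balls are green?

From Box A: P(both green) = (7/10)(6/9) = 7/15.
From Box B: P(both green) = (2/5)(1/4) = 1/10.
From Box C: P(both green) = (4/6)(3/5) = 2/5.
Total probability = (1/6)(7/15) + (1/6)(1/10) + (2/3)(2/5) = 13/36.

13/36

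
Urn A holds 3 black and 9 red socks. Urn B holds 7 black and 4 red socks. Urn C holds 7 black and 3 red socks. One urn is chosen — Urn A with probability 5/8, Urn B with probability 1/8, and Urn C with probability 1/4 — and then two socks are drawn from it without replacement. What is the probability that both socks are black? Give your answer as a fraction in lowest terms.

509/2640

From Urn A: P(both black) = (3/12)(2/11) = 1/22.
From Urn B: P(both black) = (7/11)(6/10) = 21/55.
From Urn C: P(both black) = (7/10)(6/9) = 7/15.
Total probability = (5/8)(1/22) + (1/8)(21/55) + (1/4)(7/15) = 509/2640.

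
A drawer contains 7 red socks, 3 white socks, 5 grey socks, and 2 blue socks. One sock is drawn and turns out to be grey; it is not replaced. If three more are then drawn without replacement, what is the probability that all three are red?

After the first draw, 7 of the remaining 16 socks are red.
P = 7/16 × 6/15 × 5/14 = 210/3360 = 1/16.

1/16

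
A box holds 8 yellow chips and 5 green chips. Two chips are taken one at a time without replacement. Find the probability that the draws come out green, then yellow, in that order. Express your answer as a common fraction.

10/39

Chain rule:
P = 5/13 × 8/12 = 40/156 = 10/39.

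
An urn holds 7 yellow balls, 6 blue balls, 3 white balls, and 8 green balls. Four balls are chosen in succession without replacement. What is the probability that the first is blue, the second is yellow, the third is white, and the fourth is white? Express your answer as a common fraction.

1/1012

Chain rule:
P = 6/24 × 7/23 × 3/22 × 2/21 = 252/255024 = 1/1012.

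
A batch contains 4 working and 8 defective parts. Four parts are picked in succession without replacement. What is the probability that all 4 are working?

P(every draw is working) = 4/12 × 3/11 × 2/10 × 1/9 = 24/11880 = 1/495.

1/495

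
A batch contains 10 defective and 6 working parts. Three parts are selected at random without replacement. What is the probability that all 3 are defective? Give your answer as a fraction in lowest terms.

3/14

P(every draw is defective) = 10/16 × 9/15 × 8/14 = 720/3360 = 3/14.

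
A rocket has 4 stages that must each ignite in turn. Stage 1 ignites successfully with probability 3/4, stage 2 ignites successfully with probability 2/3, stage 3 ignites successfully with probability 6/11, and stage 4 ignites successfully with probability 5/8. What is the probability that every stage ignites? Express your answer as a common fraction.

15/88

Each stage is reached only if all earlier stages succeed, so
P = 3/4 × 2/3 × 6/11 × 5/8 = 180/1056 = 15/88.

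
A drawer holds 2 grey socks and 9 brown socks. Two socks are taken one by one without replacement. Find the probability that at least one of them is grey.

P(no grey) = 9/11 × 8/10 = 72/110 = 36/55.
P(at least one) = 1 − 36/55 = 19/55.

19/55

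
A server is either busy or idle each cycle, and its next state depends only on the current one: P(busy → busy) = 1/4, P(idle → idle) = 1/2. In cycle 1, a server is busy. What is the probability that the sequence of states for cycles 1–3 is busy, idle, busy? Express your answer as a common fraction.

Cycle 1 is given. For each transition, use the conditional probability from the current state:
P(idle | busy) = 3/4; P(busy | idle) = 1/2.
P = 3/4 × 1/2 = 3/8.

3/8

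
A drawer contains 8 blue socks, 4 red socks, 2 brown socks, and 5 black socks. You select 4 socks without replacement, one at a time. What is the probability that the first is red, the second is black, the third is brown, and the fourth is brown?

5/11628

Multiply the probability of each draw given the previous ones:
P = 4/19 × 5/18 × 2/17 × 1/16 = 40/93024 = 5/11628.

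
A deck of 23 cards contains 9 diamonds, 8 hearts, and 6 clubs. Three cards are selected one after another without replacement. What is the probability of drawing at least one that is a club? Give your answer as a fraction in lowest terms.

P(no clubs) = 17/23 × 16/22 × 15/21 = 4080/10626 = 680/1771.
P(at least one) = 1 − 680/1771 = 1091/1771.

1091/1771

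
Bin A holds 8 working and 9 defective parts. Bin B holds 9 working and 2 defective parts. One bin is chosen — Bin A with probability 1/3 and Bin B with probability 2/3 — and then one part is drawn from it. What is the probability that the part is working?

From Bin A: P(working) = 8/17.
From Bin B: P(working) = 9/11.
Total probability = (1/3)(8/17) + (2/3)(9/11) = 394/561.

394/561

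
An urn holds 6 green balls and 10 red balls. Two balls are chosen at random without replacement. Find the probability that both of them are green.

1/8

P(all green) = 6/16 × 5/15 = 30/240 = 1/8.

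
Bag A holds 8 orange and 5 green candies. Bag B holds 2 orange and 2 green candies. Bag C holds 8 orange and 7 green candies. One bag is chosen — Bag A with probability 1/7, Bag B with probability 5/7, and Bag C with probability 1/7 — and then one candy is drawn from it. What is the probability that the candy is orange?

From Bag A: P(orange) = 8/13.
From Bag B: P(orange) = 2/4.
From Bag C: P(orange) = 8/15.
Total probability = (1/7)(8/13) + (5/7)(2/4) + (1/7)(8/15) = 1423/2730.

1423/2730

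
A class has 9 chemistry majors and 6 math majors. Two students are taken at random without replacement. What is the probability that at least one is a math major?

23/35

P(no math majors) = 9/15 × 8/14 = 72/210 = 12/35.
P(at least one) = 1 − 12/35 = 23/35.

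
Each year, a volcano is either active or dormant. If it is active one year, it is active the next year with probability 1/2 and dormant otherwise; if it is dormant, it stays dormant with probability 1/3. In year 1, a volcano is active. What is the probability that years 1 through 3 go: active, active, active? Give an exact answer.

1/4

Year 1 is given. For each transition, use the conditional probability from the current state:
P(active | active) = 1/2; P(active | active) = 1/2.
P = 1/2 × 1/2 = 1/4.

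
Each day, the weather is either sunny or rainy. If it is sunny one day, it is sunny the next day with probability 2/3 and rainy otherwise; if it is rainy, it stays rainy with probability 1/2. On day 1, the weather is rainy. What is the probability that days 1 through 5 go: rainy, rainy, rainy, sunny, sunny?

Day 1 is given. For each transition, use the conditional probability from the current state:
P(rainy | rainy) = 1/2; P(rainy | rainy) = 1/2; P(sunny | rainy) = 1/2; P(sunny | sunny) = 2/3.
P = 1/2 × 1/2 × 1/2 × 2/3 = 2/24 = 1/12.

1/12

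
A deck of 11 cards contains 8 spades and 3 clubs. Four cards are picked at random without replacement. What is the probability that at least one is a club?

P(no clubs) = 8/11 × 7/10 × 6/9 × 5/8 = 1680/7920 = 7/33.
P(at least one) = 1 − 7/33 = 26/33.

26/33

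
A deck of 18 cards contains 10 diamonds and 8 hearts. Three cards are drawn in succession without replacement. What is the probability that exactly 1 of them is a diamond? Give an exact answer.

One ordering (a diamond drawn first) has probability 10/18 × 8/17 × 7/16 = 560/4896 = 35/306.
There are C(3,1) = 3 such orderings, each equally likely, so P = 3 × 35/306 = 35/102.

35/102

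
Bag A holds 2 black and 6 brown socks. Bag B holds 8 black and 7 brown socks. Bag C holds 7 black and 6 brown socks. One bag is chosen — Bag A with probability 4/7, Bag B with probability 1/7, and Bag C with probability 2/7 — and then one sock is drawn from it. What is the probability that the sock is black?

509/1365

From Bag A: P(black) = 2/8.
From Bag B: P(black) = 8/15.
From Bag C: P(black) = 7/13.
Total probability = (4/7)(2/8) + (1/7)(8/15) + (2/7)(7/13) = 509/1365.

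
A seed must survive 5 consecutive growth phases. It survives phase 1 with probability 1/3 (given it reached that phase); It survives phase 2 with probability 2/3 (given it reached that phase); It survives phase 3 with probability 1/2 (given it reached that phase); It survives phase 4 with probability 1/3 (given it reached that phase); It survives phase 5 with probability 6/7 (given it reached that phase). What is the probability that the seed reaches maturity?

Multiplying along the chain,
P = 1/3 × 2/3 × 1/2 × 1/3 × 6/7 = 12/378 = 2/63.

2/63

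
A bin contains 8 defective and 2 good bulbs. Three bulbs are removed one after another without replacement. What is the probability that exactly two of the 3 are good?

1/15

One ordering (good drawn first) has probability 2/10 × 1/9 × 8/8 = 16/720 = 1/45.
There are C(3,2) = 3 such orderings, each equally likely, so P = 3 × 1/45 = 1/15.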